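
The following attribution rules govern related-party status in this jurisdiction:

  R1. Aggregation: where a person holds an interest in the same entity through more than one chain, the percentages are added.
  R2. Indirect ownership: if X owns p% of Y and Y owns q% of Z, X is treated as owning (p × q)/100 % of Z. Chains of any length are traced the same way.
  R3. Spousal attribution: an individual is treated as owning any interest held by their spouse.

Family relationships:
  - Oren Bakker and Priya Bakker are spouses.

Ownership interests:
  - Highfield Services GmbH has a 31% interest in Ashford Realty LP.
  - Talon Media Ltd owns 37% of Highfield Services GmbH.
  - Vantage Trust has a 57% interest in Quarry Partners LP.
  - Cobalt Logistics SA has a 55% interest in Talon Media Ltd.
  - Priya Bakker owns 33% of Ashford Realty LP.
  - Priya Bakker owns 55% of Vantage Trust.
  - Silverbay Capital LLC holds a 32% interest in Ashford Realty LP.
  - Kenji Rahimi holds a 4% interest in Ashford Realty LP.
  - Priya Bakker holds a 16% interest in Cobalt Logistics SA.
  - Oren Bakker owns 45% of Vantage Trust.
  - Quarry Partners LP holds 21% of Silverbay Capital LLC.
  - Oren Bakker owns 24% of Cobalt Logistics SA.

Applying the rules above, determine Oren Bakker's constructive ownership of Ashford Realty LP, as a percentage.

39.3538%

By spousal attribution (R3), Oren Bakker is treated as also owning Priya Bakker's interest in Vantage Trust, giving 45% + 55% = 100%.
By spousal attribution (R3), Oren Bakker is treated as also owning Priya Bakker's interest in Cobalt Logistics SA, giving 24% + 16% = 40%.
By spousal attribution (R3), Oren Bakker is treated as owning Priya Bakker's 33% interest in Ashford Realty LP.
Chain via Vantage Trust → Quarry Partners LP → Silverbay Capital LLC (R2): 100% × 57% × 21% × 32% = 3.8304% of Ashford Realty LP.
Chain via Cobalt Logistics SA → Talon Media Ltd → Highfield Services GmbH (R2): 40% × 55% × 37% × 31% = 2.5234% of Ashford Realty LP.
Direct interest in Ashford Realty LP: 33%.
Aggregating (R1): 3.8304% + 2.5234% + 33% = 39.3538%.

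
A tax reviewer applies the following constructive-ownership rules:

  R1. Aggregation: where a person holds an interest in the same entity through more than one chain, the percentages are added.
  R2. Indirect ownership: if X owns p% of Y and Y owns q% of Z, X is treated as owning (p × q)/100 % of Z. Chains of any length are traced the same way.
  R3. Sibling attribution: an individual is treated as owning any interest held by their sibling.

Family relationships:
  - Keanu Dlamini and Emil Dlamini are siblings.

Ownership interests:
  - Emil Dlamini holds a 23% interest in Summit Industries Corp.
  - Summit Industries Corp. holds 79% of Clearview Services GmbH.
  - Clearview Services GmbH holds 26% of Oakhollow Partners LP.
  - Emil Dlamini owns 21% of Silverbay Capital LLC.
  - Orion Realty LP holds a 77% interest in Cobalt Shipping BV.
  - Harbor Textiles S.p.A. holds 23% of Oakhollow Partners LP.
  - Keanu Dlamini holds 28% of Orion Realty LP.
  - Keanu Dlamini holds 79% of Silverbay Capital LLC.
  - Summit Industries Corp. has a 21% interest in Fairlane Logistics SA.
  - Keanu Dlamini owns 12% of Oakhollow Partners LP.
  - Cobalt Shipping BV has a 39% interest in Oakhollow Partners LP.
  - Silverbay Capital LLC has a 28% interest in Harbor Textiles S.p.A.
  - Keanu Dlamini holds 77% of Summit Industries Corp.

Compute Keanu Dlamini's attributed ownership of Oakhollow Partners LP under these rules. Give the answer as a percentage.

47.3884%

By sibling attribution (R3), Keanu Dlamini is treated as also owning Emil Dlamini's interest in Silverbay Capital LLC, giving 79% + 21% = 100%.
By sibling attribution (R3), Keanu Dlamini is treated as also owning Emil Dlamini's interest in Summit Industries Corp, giving 77% + 23% = 100%.
Chain via Silverbay Capital LLC → Harbor Textiles S.p.A. (R2): 100% × 28% × 23% = 6.44% of Oakhollow Partners LP.
Chain via Summit Industries Corp. → Clearview Services GmbH (R2): 100% × 79% × 26% = 20.54% of Oakhollow Partners LP.
Chain via Orion Realty LP → Cobalt Shipping BV (R2): 28% × 77% × 39% = 8.4084% of Oakhollow Partners LP.
Direct interest in Oakhollow Partners LP: 12%.
Aggregating (R1): 6.44% + 20.54% + 8.4084% + 12% = 47.3884%.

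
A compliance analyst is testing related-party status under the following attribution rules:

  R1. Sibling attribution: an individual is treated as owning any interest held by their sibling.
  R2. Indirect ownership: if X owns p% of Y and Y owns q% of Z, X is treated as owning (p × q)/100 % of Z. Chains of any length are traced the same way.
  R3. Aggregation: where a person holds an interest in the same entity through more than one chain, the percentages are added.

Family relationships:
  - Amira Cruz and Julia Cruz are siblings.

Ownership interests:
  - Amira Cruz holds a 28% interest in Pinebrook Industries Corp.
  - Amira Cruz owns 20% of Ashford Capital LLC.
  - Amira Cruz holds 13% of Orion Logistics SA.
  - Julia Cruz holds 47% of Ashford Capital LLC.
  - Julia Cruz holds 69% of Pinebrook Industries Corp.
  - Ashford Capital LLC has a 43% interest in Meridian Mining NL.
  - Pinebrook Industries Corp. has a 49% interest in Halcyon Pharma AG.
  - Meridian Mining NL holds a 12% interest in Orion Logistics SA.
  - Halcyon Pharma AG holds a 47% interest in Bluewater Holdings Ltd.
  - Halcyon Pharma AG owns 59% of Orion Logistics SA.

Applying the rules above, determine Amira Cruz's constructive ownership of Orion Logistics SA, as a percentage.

By sibling attribution (R1), Amira Cruz is treated as also owning Julia Cruz's interest in Pinebrook Industries Corp, giving 28% + 69% = 97%.
By sibling attribution (R1), Amira Cruz is treated as also owning Julia Cruz's interest in Ashford Capital LLC, giving 20% + 47% = 67%.
Chain via Pinebrook Industries Corp. → Halcyon Pharma AG (R2): 97% × 49% × 59% = 28.0427% of Orion Logistics SA.
Chain via Ashford Capital LLC → Meridian Mining NL (R2): 67% × 43% × 12% = 3.4572% of Orion Logistics SA.
Direct interest in Orion Logistics SA: 13%.
Aggregating (R3): 28.0427% + 3.4572% + 13% = 44.4999%.

44.4999%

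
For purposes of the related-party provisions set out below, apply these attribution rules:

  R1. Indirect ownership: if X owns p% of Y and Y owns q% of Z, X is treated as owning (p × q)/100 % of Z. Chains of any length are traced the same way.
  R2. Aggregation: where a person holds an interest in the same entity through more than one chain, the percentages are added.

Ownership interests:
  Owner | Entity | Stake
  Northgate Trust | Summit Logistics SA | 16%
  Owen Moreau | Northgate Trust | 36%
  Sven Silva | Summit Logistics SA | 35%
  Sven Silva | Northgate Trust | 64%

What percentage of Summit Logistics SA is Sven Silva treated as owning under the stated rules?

Chain via Northgate Trust (R1): 64% × 16% = 10.24% of Summit Logistics SA.
Direct interest in Summit Logistics SA: 35%.
Aggregating (R2): 10.24% + 35% = 45.24%.

45.24%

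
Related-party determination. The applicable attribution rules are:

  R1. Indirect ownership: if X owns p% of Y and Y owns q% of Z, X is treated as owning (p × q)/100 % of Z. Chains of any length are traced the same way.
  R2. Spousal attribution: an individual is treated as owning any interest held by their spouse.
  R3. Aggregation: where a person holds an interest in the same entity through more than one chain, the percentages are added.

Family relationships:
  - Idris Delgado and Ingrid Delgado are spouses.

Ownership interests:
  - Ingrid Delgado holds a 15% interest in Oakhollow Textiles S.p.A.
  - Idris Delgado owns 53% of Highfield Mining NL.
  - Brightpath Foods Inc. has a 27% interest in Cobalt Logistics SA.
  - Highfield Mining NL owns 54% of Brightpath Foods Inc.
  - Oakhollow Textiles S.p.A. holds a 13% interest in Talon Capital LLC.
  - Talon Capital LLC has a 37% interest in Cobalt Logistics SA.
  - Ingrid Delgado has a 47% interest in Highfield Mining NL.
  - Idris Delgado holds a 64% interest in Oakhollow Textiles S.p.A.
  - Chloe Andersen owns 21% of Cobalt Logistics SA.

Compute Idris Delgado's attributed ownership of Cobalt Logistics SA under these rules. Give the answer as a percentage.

18.3799%

By spousal attribution (R2), Idris Delgado is treated as also owning Ingrid Delgado's interest in Oakhollow Textiles S.p.A, giving 64% + 15% = 79%.
By spousal attribution (R2), Idris Delgado is treated as also owning Ingrid Delgado's interest in Highfield Mining NL, giving 53% + 47% = 100%.
Chain via Oakhollow Textiles S.p.A. → Talon Capital LLC (R1): 79% × 13% × 37% = 3.7999% of Cobalt Logistics SA.
Chain via Highfield Mining NL → Brightpath Foods Inc. (R1): 100% × 54% × 27% = 14.58% of Cobalt Logistics SA.
Aggregating (R3): 3.7999% + 14.58% = 18.3799%.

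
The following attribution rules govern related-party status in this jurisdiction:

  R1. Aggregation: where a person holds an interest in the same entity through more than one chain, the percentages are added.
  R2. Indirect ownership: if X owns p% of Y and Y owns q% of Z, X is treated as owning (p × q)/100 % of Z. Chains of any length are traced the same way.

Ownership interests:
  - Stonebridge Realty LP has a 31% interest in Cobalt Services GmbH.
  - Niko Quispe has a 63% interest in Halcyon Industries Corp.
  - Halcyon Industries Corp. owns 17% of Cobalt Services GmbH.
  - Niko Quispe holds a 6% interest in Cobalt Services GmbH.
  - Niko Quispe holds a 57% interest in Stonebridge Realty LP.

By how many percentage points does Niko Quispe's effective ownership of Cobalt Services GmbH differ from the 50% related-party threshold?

Chain via Stonebridge Realty LP (R2): 57% × 31% = 17.67% of Cobalt Services GmbH.
Chain via Halcyon Industries Corp. (R2): 63% × 17% = 10.71% of Cobalt Services GmbH.
Direct interest in Cobalt Services GmbH: 6%.
Aggregating (R1): 17.67% + 10.71% + 6% = 34.38%.
34.38% falls short of the 50% threshold by 15.62 percentage points.

15.62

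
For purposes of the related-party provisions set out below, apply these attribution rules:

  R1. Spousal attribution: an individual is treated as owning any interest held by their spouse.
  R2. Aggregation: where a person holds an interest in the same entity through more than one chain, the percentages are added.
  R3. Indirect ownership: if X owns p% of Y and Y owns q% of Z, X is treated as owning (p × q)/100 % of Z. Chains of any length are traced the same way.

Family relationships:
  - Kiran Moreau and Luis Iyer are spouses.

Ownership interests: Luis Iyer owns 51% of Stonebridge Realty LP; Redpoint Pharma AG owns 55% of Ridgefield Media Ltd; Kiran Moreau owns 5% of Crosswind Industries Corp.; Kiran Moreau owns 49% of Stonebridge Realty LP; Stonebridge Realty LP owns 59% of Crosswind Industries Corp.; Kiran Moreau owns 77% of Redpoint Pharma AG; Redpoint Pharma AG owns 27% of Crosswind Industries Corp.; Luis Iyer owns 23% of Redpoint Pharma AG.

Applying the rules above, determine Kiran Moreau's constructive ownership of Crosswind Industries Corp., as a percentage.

By spousal attribution (R1), Kiran Moreau is treated as also owning Luis Iyer's interest in Redpoint Pharma AG, giving 77% + 23% = 100%.
By spousal attribution (R1), Kiran Moreau is treated as also owning Luis Iyer's interest in Stonebridge Realty LP, giving 49% + 51% = 100%.
Chain via Redpoint Pharma AG (R3): 100% × 27% = 27% of Crosswind Industries Corp.
Chain via Stonebridge Realty LP (R3): 100% × 59% = 59% of Crosswind Industries Corp.
Direct interest in Crosswind Industries Corp: 5%.
Aggregating (R2): 27% + 59% + 5% = 91%.

91%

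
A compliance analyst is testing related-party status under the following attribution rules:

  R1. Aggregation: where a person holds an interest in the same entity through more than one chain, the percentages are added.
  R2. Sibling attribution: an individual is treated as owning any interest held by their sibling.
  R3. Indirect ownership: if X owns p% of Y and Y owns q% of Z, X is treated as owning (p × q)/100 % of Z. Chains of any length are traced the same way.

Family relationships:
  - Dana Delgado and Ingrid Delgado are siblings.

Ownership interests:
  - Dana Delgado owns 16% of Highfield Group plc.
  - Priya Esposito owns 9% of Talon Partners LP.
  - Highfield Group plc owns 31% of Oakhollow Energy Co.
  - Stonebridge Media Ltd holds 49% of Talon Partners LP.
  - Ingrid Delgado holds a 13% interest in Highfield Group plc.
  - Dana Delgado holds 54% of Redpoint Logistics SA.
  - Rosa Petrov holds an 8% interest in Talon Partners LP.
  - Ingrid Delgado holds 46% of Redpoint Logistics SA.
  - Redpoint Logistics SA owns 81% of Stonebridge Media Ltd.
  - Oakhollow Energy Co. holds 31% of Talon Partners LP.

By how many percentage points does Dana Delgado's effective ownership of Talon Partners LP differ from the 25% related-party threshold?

17.4769

By sibling attribution (R2), Dana Delgado is treated as also owning Ingrid Delgado's interest in Redpoint Logistics SA, giving 54% + 46% = 100%.
By sibling attribution (R2), Dana Delgado is treated as also owning Ingrid Delgado's interest in Highfield Group plc, giving 16% + 13% = 29%.
Chain via Redpoint Logistics SA → Stonebridge Media Ltd (R3): 100% × 81% × 49% = 39.69% of Talon Partners LP.
Chain via Highfield Group plc → Oakhollow Energy Co. (R3): 29% × 31% × 31% = 2.7869% of Talon Partners LP.
Aggregating (R1): 39.69% + 2.7869% = 42.4769%.
42.4769% exceeds the 25% threshold by 17.4769 percentage points.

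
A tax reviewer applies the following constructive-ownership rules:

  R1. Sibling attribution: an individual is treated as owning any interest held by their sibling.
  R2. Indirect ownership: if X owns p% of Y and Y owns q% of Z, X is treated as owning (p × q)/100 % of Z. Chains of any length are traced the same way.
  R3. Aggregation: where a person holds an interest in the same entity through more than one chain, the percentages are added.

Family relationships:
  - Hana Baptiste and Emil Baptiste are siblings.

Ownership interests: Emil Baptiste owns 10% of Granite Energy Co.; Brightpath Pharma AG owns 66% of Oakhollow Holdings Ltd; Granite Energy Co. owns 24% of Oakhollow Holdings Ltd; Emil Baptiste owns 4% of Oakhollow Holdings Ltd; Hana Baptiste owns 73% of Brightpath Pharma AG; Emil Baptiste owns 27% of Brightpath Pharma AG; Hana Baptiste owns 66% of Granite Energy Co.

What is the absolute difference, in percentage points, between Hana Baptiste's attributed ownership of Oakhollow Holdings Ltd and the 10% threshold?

By sibling attribution (R1), Hana Baptiste is treated as also owning Emil Baptiste's interest in Granite Energy Co, giving 66% + 10% = 76%.
By sibling attribution (R1), Hana Baptiste is treated as also owning Emil Baptiste's interest in Brightpath Pharma AG, giving 73% + 27% = 100%.
By sibling attribution (R1), Hana Baptiste is treated as owning Emil Baptiste's 4% interest in Oakhollow Holdings Ltd.
Chain via Granite Energy Co. (R2): 76% × 24% = 18.24% of Oakhollow Holdings Ltd.
Chain via Brightpath Pharma AG (R2): 100% × 66% = 66% of Oakhollow Holdings Ltd.
Direct interest in Oakhollow Holdings Ltd: 4%.
Aggregating (R3): 18.24% + 66% + 4% = 88.24%.
88.24% exceeds the 10% threshold by 78.24 percentage points.

78.24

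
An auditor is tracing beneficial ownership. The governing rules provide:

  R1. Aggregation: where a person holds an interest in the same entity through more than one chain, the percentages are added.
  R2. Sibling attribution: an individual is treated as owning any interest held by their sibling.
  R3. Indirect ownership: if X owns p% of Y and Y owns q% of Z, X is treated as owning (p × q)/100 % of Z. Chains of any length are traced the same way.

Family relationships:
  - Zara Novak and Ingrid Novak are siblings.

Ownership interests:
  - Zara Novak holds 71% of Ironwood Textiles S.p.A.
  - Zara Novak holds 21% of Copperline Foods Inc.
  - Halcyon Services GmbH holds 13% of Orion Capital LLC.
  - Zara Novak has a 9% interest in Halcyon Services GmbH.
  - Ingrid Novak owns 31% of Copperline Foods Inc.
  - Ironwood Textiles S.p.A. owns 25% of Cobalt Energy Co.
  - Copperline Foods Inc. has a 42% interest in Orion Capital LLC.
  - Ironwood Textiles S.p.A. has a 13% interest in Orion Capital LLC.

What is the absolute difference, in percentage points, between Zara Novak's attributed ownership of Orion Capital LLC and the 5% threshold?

27.24

By sibling attribution (R2), Zara Novak is treated as also owning Ingrid Novak's interest in Copperline Foods Inc, giving 21% + 31% = 52%.
Chain via Ironwood Textiles S.p.A. (R3): 71% × 13% = 9.23% of Orion Capital LLC.
Chain via Copperline Foods Inc. (R3): 52% × 42% = 21.84% of Orion Capital LLC.
Chain via Halcyon Services GmbH (R3): 9% × 13% = 1.17% of Orion Capital LLC.
Aggregating (R1): 9.23% + 21.84% + 1.17% = 32.24%.
32.24% exceeds the 5% threshold by 27.24 percentage points.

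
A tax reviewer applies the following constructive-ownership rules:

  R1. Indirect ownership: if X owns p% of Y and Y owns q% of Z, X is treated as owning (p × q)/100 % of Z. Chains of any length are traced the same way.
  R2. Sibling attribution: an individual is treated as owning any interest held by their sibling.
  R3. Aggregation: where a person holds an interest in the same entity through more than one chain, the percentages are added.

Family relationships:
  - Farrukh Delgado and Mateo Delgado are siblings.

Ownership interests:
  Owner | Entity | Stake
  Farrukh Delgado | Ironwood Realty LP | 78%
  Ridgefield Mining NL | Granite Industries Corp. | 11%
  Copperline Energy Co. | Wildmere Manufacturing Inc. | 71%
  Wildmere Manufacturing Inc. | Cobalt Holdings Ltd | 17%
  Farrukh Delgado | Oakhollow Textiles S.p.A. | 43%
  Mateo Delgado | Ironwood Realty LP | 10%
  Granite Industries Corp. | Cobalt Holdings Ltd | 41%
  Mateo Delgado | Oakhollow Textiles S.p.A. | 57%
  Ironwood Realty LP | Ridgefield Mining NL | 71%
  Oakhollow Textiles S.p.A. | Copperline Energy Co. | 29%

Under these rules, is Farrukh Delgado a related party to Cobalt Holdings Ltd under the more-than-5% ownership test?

By sibling attribution (R2), Farrukh Delgado is treated as also owning Mateo Delgado's interest in Oakhollow Textiles S.p.A, giving 43% + 57% = 100%.
By sibling attribution (R2), Farrukh Delgado is treated as also owning Mateo Delgado's interest in Ironwood Realty LP, giving 78% + 10% = 88%.
Chain via Oakhollow Textiles S.p.A. → Copperline Energy Co. → Wildmere Manufacturing Inc. (R1): 100% × 29% × 71% × 17% = 3.5003% of Cobalt Holdings Ltd.
Chain via Ironwood Realty LP → Ridgefield Mining NL → Granite Industries Corp. (R1): 88% × 71% × 11% × 41% = 2.817848% of Cobalt Holdings Ltd.
Aggregating (R3): 3.5003% + 2.817848% = 6.318148%.
6.318148% exceeds the 5% threshold, so Farrukh is a related party to Cobalt Holdings Ltd.

Yes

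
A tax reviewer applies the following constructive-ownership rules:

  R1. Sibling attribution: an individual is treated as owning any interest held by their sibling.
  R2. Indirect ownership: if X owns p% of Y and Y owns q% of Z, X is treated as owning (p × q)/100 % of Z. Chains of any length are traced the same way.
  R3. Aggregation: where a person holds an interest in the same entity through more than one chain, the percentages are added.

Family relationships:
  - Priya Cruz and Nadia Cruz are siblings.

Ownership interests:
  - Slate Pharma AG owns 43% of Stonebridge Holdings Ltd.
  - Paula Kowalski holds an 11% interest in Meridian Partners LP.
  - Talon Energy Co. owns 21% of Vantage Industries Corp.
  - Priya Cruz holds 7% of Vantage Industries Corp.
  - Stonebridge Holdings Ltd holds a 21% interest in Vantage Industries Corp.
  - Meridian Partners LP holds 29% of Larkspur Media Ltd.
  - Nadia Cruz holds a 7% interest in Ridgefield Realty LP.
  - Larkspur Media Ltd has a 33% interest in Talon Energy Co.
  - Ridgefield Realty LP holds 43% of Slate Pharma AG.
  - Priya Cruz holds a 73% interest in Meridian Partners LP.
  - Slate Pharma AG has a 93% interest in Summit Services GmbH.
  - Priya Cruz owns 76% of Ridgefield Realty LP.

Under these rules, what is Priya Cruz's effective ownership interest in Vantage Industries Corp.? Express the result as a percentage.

11.689888%

By sibling attribution (R1), Priya Cruz is treated as also owning Nadia Cruz's interest in Ridgefield Realty LP, giving 76% + 7% = 83%.
Chain via Ridgefield Realty LP → Slate Pharma AG → Stonebridge Holdings Ltd (R2): 83% × 43% × 43% × 21% = 3.222807% of Vantage Industries Corp.
Chain via Meridian Partners LP → Larkspur Media Ltd → Talon Energy Co. (R2): 73% × 29% × 33% × 21% = 1.467081% of Vantage Industries Corp.
Direct interest in Vantage Industries Corp: 7%.
Aggregating (R3): 3.222807% + 1.467081% + 7% = 11.689888%.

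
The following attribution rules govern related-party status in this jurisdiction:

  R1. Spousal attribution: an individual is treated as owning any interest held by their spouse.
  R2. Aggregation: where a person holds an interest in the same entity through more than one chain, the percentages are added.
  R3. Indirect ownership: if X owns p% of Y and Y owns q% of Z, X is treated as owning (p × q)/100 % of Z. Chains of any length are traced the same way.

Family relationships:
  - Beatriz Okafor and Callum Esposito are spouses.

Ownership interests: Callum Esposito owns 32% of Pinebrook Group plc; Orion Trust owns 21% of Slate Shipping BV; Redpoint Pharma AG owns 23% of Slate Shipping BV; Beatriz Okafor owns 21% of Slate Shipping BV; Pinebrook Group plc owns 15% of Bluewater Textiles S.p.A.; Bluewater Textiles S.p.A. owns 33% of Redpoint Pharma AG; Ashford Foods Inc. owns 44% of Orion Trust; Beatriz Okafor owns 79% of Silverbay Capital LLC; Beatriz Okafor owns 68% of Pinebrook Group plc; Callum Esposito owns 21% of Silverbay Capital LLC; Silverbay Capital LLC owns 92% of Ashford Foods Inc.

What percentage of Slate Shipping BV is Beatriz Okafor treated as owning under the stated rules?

30.6393%

By spousal attribution (R1), Beatriz Okafor is treated as also owning Callum Esposito's interest in Pinebrook Group plc, giving 68% + 32% = 100%.
By spousal attribution (R1), Beatriz Okafor is treated as also owning Callum Esposito's interest in Silverbay Capital LLC, giving 79% + 21% = 100%.
Chain via Pinebrook Group plc → Bluewater Textiles S.p.A. → Redpoint Pharma AG (R3): 100% × 15% × 33% × 23% = 1.1385% of Slate Shipping BV.
Chain via Silverbay Capital LLC → Ashford Foods Inc. → Orion Trust (R3): 100% × 92% × 44% × 21% = 8.5008% of Slate Shipping BV.
Direct interest in Slate Shipping BV: 21%.
Aggregating (R2): 1.1385% + 8.5008% + 21% = 30.6393%.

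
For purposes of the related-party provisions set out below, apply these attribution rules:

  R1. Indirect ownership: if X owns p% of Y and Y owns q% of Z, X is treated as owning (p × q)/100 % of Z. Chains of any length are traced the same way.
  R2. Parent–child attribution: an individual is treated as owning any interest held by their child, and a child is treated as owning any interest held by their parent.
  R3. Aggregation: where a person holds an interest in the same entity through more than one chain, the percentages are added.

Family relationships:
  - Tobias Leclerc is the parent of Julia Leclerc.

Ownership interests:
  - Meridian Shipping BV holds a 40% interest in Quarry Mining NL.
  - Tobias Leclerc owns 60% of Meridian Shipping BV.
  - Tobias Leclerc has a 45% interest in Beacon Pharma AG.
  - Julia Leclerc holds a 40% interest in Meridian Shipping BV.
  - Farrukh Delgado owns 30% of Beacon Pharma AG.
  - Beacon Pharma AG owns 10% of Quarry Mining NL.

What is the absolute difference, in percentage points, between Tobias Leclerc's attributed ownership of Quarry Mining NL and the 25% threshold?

By parent–child attribution (R2), Tobias Leclerc is treated as also owning Julia Leclerc's interest in Meridian Shipping BV, giving 60% + 40% = 100%.
Chain via Meridian Shipping BV (R1): 100% × 40% = 40% of Quarry Mining NL.
Chain via Beacon Pharma AG (R1): 45% × 10% = 4.5% of Quarry Mining NL.
Aggregating (R3): 40% + 4.5% = 44.5%.
44.5% exceeds the 25% threshold by 19.5 percentage points.

19.5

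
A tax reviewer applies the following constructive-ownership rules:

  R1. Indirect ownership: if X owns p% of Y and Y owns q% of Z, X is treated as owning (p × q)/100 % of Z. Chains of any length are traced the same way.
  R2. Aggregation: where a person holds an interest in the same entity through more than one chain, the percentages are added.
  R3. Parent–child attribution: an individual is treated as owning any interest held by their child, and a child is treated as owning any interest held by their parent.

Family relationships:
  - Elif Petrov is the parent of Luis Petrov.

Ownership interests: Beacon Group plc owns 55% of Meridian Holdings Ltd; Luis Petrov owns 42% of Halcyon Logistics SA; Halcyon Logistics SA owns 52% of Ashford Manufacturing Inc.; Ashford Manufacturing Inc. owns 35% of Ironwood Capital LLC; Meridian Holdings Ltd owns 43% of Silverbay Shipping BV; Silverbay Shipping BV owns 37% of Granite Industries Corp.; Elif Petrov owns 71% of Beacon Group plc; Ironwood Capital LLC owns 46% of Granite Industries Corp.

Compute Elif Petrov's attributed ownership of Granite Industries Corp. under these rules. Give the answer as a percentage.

By parent–child attribution (R3), Elif Petrov is treated as owning Luis Petrov's 42% interest in Halcyon Logistics SA.
Chain via Beacon Group plc → Meridian Holdings Ltd → Silverbay Shipping BV (R1): 71% × 55% × 43% × 37% = 6.212855% of Granite Industries Corp.
Chain via Halcyon Logistics SA → Ashford Manufacturing Inc. → Ironwood Capital LLC (R1): 42% × 52% × 35% × 46% = 3.51624% of Granite Industries Corp.
Aggregating (R2): 6.212855% + 3.51624% = 9.729095%.

9.729095%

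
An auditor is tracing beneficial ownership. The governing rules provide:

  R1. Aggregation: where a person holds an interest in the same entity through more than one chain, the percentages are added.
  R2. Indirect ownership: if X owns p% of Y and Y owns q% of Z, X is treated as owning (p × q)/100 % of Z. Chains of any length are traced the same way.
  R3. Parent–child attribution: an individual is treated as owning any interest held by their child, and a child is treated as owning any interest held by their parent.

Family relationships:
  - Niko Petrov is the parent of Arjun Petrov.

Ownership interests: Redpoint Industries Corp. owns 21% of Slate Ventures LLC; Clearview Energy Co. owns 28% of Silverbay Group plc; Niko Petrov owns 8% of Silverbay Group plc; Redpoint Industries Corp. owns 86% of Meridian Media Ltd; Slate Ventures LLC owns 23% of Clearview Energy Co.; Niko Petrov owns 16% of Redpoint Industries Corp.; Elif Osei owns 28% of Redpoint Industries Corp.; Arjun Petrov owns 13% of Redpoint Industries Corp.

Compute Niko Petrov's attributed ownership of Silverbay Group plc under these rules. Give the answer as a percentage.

8.392196%

By parent–child attribution (R3), Niko Petrov is treated as also owning Arjun Petrov's interest in Redpoint Industries Corp, giving 16% + 13% = 29%.
Chain via Redpoint Industries Corp. → Slate Ventures LLC → Clearview Energy Co. (R2): 29% × 21% × 23% × 28% = 0.392196% of Silverbay Group plc.
Direct interest in Silverbay Group plc: 8%.
Aggregating (R1): 0.392196% + 8% = 8.392196%.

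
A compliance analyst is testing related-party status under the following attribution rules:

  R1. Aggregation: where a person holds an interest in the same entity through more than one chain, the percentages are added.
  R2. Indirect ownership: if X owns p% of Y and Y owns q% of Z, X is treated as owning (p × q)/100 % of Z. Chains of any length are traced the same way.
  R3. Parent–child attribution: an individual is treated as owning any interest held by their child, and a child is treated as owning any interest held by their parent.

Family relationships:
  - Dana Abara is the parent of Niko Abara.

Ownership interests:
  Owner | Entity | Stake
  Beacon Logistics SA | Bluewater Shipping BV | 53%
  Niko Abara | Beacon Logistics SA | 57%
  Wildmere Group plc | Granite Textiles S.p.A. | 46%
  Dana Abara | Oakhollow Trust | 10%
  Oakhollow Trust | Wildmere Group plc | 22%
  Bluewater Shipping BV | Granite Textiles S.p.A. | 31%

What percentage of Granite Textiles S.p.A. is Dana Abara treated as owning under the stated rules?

By parent–child attribution (R3), Dana Abara is treated as owning Niko Abara's 57% interest in Beacon Logistics SA.
Chain via Oakhollow Trust → Wildmere Group plc (R2): 10% × 22% × 46% = 1.012% of Granite Textiles S.p.A.
Chain via Beacon Logistics SA → Bluewater Shipping BV (R2): 57% × 53% × 31% = 9.3651% of Granite Textiles S.p.A.
Aggregating (R1): 1.012% + 9.3651% = 10.3771%.

10.3771%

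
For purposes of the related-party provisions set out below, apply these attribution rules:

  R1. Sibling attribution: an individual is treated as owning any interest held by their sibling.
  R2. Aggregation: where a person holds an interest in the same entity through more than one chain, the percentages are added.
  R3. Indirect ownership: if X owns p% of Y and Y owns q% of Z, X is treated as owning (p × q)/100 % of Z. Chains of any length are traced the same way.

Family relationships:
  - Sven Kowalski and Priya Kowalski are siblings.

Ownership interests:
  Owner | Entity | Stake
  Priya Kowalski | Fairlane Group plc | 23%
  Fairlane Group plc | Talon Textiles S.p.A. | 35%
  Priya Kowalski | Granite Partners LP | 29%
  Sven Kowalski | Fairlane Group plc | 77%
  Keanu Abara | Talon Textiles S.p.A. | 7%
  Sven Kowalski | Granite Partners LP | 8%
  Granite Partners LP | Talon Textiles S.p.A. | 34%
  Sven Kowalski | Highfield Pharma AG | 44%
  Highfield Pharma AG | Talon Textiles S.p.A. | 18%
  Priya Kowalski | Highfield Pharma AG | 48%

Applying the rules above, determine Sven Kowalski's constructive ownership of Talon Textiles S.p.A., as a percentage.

64.14%

By sibling attribution (R1), Sven Kowalski is treated as also owning Priya Kowalski's interest in Highfield Pharma AG, giving 44% + 48% = 92%.
By sibling attribution (R1), Sven Kowalski is treated as also owning Priya Kowalski's interest in Granite Partners LP, giving 8% + 29% = 37%.
By sibling attribution (R1), Sven Kowalski is treated as also owning Priya Kowalski's interest in Fairlane Group plc, giving 77% + 23% = 100%.
Chain via Highfield Pharma AG (R3): 92% × 18% = 16.56% of Talon Textiles S.p.A.
Chain via Granite Partners LP (R3): 37% × 34% = 12.58% of Talon Textiles S.p.A.
Chain via Fairlane Group plc (R3): 100% × 35% = 35% of Talon Textiles S.p.A.
Aggregating (R2): 16.56% + 12.58% + 35% = 64.14%.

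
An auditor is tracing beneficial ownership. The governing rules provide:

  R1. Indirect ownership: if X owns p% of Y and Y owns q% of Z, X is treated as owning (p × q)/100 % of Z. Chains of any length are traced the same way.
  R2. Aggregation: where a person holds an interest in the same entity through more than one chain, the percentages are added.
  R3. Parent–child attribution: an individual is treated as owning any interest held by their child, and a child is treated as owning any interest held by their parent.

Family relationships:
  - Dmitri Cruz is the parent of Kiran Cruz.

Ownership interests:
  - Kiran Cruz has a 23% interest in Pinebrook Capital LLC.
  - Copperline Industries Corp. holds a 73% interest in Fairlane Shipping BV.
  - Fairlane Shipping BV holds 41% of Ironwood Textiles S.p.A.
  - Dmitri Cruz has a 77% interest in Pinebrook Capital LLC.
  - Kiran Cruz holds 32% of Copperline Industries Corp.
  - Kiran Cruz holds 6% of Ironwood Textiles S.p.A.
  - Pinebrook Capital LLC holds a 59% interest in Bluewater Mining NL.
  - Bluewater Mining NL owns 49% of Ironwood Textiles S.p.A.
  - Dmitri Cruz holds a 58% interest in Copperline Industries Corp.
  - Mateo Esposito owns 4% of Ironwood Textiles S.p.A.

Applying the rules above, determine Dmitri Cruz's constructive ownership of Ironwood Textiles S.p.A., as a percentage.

By parent–child attribution (R3), Dmitri Cruz is treated as also owning Kiran Cruz's interest in Pinebrook Capital LLC, giving 77% + 23% = 100%.
By parent–child attribution (R3), Dmitri Cruz is treated as also owning Kiran Cruz's interest in Copperline Industries Corp, giving 58% + 32% = 90%.
By parent–child attribution (R3), Dmitri Cruz is treated as owning Kiran Cruz's 6% interest in Ironwood Textiles S.p.A.
Chain via Pinebrook Capital LLC → Bluewater Mining NL (R1): 100% × 59% × 49% = 28.91% of Ironwood Textiles S.p.A.
Chain via Copperline Industries Corp. → Fairlane Shipping BV (R1): 90% × 73% × 41% = 26.937% of Ironwood Textiles S.p.A.
Direct interest in Ironwood Textiles S.p.A: 6%.
Aggregating (R2): 28.91% + 26.937% + 6% = 61.847%.

61.847%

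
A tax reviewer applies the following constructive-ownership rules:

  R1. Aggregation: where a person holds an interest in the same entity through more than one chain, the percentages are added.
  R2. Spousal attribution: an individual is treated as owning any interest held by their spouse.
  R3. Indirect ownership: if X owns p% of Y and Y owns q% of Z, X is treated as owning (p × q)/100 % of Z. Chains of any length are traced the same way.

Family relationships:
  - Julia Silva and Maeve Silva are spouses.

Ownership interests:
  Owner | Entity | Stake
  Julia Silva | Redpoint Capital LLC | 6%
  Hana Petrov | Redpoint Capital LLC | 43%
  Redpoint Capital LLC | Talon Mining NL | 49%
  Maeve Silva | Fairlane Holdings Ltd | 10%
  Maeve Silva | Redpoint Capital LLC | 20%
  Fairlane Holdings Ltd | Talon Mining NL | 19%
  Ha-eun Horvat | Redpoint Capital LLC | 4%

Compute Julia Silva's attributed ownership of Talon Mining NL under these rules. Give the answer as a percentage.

By spousal attribution (R2), Julia Silva is treated as also owning Maeve Silva's interest in Redpoint Capital LLC, giving 6% + 20% = 26%.
By spousal attribution (R2), Julia Silva is treated as owning Maeve Silva's 10% interest in Fairlane Holdings Ltd.
Chain via Redpoint Capital LLC (R3): 26% × 49% = 12.74% of Talon Mining NL.
Chain via Fairlane Holdings Ltd (R3): 10% × 19% = 1.9% of Talon Mining NL.
Aggregating (R1): 12.74% + 1.9% = 14.64%.

14.64%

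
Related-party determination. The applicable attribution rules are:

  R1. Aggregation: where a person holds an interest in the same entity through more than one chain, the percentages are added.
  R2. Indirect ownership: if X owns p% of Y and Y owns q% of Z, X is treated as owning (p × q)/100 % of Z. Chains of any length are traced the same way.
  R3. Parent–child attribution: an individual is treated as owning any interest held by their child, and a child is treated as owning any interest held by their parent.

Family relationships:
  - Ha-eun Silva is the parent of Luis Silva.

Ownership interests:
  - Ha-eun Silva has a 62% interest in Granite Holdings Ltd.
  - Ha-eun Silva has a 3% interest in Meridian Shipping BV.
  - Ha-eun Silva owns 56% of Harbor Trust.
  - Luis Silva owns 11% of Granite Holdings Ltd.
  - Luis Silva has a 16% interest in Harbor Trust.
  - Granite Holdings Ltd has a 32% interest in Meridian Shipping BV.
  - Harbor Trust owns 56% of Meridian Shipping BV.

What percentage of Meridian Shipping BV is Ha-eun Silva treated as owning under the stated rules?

By parent–child attribution (R3), Ha-eun Silva is treated as also owning Luis Silva's interest in Granite Holdings Ltd, giving 62% + 11% = 73%.
By parent–child attribution (R3), Ha-eun Silva is treated as also owning Luis Silva's interest in Harbor Trust, giving 56% + 16% = 72%.
Chain via Granite Holdings Ltd (R2): 73% × 32% = 23.36% of Meridian Shipping BV.
Chain via Harbor Trust (R2): 72% × 56% = 40.32% of Meridian Shipping BV.
Direct interest in Meridian Shipping BV: 3%.
Aggregating (R1): 23.36% + 40.32% + 3% = 66.68%.

66.68%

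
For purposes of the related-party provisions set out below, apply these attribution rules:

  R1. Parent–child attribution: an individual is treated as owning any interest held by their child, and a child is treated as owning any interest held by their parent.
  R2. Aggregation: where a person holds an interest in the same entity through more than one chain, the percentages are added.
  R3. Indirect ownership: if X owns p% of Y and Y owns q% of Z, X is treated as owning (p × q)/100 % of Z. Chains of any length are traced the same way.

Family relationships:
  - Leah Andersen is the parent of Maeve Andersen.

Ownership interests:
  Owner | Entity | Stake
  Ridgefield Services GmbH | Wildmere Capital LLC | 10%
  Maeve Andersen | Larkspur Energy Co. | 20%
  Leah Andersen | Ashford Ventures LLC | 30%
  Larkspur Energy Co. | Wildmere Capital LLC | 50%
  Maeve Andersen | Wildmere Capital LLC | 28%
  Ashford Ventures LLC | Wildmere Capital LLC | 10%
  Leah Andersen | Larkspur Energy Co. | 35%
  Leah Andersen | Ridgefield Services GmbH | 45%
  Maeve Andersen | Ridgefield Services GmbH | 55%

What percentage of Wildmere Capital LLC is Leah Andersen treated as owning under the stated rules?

By parent–child attribution (R1), Leah Andersen is treated as also owning Maeve Andersen's interest in Larkspur Energy Co, giving 35% + 20% = 55%.
By parent–child attribution (R1), Leah Andersen is treated as also owning Maeve Andersen's interest in Ridgefield Services GmbH, giving 45% + 55% = 100%.
By parent–child attribution (R1), Leah Andersen is treated as owning Maeve Andersen's 28% interest in Wildmere Capital LLC.
Chain via Larkspur Energy Co. (R3): 55% × 50% = 27.5% of Wildmere Capital LLC.
Chain via Ashford Ventures LLC (R3): 30% × 10% = 3% of Wildmere Capital LLC.
Chain via Ridgefield Services GmbH (R3): 100% × 10% = 10% of Wildmere Capital LLC.
Direct interest in Wildmere Capital LLC: 28%.
Aggregating (R2): 27.5% + 3% + 10% + 28% = 68.5%.

68.5%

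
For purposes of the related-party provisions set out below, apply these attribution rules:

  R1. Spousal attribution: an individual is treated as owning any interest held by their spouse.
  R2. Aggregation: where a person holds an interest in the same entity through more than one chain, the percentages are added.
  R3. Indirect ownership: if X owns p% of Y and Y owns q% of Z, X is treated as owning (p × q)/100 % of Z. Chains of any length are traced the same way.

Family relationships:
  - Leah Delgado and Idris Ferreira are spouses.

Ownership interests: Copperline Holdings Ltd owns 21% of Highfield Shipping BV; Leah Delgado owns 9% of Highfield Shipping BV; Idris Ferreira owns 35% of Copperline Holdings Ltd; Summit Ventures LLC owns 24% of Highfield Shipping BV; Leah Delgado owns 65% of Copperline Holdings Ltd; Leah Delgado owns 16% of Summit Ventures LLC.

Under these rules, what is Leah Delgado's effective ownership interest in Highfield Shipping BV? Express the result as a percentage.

By spousal attribution (R1), Leah Delgado is treated as also owning Idris Ferreira's interest in Copperline Holdings Ltd, giving 65% + 35% = 100%.
Chain via Summit Ventures LLC (R3): 16% × 24% = 3.84% of Highfield Shipping BV.
Chain via Copperline Holdings Ltd (R3): 100% × 21% = 21% of Highfield Shipping BV.
Direct interest in Highfield Shipping BV: 9%.
Aggregating (R2): 3.84% + 21% + 9% = 33.84%.

33.84%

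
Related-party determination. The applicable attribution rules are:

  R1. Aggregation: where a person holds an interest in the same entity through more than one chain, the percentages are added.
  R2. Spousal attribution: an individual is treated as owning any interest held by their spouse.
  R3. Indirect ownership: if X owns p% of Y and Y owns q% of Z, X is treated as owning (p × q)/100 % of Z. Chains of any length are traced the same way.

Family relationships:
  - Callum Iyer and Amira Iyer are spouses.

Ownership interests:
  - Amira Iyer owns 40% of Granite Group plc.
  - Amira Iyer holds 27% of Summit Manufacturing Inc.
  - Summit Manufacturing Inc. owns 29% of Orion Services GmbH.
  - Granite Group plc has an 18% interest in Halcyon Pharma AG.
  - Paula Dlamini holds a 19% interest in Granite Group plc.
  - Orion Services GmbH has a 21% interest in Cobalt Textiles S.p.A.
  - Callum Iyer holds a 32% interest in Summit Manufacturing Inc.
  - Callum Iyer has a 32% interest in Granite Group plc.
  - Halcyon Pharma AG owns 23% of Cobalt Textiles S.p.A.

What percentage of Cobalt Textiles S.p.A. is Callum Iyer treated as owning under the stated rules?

By spousal attribution (R2), Callum Iyer is treated as also owning Amira Iyer's interest in Summit Manufacturing Inc, giving 32% + 27% = 59%.
By spousal attribution (R2), Callum Iyer is treated as also owning Amira Iyer's interest in Granite Group plc, giving 32% + 40% = 72%.
Chain via Summit Manufacturing Inc. → Orion Services GmbH (R3): 59% × 29% × 21% = 3.5931% of Cobalt Textiles S.p.A.
Chain via Granite Group plc → Halcyon Pharma AG (R3): 72% × 18% × 23% = 2.9808% of Cobalt Textiles S.p.A.
Aggregating (R1): 3.5931% + 2.9808% = 6.5739%.

6.5739%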